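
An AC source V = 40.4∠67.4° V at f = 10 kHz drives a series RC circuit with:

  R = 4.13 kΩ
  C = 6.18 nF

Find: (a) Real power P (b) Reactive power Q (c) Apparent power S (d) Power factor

Step 1 — Angular frequency: ω = 2π·f = 2π·1e+04 = 6.283e+04 rad/s.
Step 2 — Component impedances:
  R: Z = R = 4130 Ω
  C: Z = 1/(jωC) = -j/(ω·C) = 0 - j2575 Ω
Step 3 — Series combination: Z_total = R + C = 4130 - j2575 Ω = 4867∠-31.9° Ω.
Step 4 — Source phasor: V = 40.4∠67.4° V = 15.53 + j37.3 V.
Step 5 — Current: I = V / Z = -0.001348 + j0.00819 A = 0.008301∠99.3° A.
Step 6 — Complex power: S = V·I* = 0.2846 - j0.1774 VA.
Step 7 — Real power: P = Re(S) = 0.2846 W.
Step 8 — Reactive power: Q = Im(S) = -0.1774 VAR.
Step 9 — Apparent power: |S| = 0.3353 VA.
Step 10 — Power factor: PF = P/|S| = 0.8485 (leading).

(a) P = 0.2846 W  (b) Q = -0.1774 VAR  (c) S = 0.3353 VA  (d) PF = 0.8485 (leading)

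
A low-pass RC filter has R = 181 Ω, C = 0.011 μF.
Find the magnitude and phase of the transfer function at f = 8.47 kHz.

Step 1 — Angular frequency: ω = 2π·8470 = 5.322e+04 rad/s.
Step 2 — Transfer function: H(jω) = 1/(1 + jωRC).
Step 3 — Denominator: 1 + jωRC = 1 + j·5.322e+04·181·1.1e-08 = 1 + j0.106.
Step 4 — H = 0.9889 - j0.1048.
Step 5 — Magnitude: |H| = 0.9944 (-0.0 dB); phase: φ = -6.0°.

|H| = 0.9944 (-0.0 dB), φ = -6.0°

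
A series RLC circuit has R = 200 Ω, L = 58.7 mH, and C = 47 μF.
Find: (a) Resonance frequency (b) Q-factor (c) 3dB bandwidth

Step 1 — Resonance: ω₀ = 1/√(LC) = 1/√(0.0587·4.7e-05) = 602 rad/s.
Step 2 — f₀ = ω₀/(2π) = 95.82 Hz.
Step 3 — Series Q: Q = ω₀L/R = 602·0.0587/200 = 0.1767.
Step 4 — Bandwidth: Δω = ω₀/Q = 3407 rad/s; BW = Δω/(2π) = 542.3 Hz.

(a) f₀ = 95.82 Hz  (b) Q = 0.1767  (c) BW = 542.3 Hz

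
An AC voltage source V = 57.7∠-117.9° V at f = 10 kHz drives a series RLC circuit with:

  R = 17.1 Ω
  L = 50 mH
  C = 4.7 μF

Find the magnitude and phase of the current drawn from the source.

Step 1 — Angular frequency: ω = 2π·f = 2π·1e+04 = 6.283e+04 rad/s.
Step 2 — Component impedances:
  R: Z = R = 17.1 Ω
  L: Z = jωL = j·6.283e+04·0.05 = 0 + j3142 Ω
  C: Z = 1/(jωC) = -j/(ω·C) = 0 - j3.386 Ω
Step 3 — Series combination: Z_total = R + L + C = 17.1 + j3138 Ω = 3138∠89.7° Ω.
Step 4 — Source phasor: V = 57.7∠-117.9° V = -27 - j50.99 V.
Step 5 — Ohm's law: I = V / Z_total = (-27 - j50.99) / (17.1 + j3138) = -0.0163 + j0.008515 A.
Step 6 — Convert to polar: |I| = 0.01839 A, ∠I = 152.4°.

I = 0.01839∠152.4° A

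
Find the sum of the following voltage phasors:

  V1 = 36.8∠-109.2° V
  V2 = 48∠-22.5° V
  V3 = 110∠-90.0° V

Step 1 — Convert each phasor to rectangular form:
  V1 = 36.8·(cos(-109.2°) + j·sin(-109.2°)) = -12.1 - j34.75 V
  V2 = 48·(cos(-22.5°) + j·sin(-22.5°)) = 44.35 - j18.37 V
  V3 = 110·(cos(-90.0°) + j·sin(-90.0°)) = 0 - j110 V
Step 2 — Sum components: V_total = 32.24 - j163.1 V.
Step 3 — Convert to polar: |V_total| = 166.3 V, ∠V_total = -78.8°.

V_total = 166.3∠-78.8° V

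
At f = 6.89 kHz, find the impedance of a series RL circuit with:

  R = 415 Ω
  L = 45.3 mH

Step 1 — Angular frequency: ω = 2π·f = 2π·6890 = 4.329e+04 rad/s.
Step 2 — Component impedances:
  R: Z = R = 415 Ω
  L: Z = jωL = j·4.329e+04·0.0453 = 0 + j1961 Ω
Step 3 — Series combination: Z_total = R + L = 415 + j1961 Ω = 2005∠78.1° Ω.

Z = 415 + j1961 Ω = 2005∠78.1° Ω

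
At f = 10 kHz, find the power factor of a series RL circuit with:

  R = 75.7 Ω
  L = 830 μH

Step 1 — Angular frequency: ω = 2π·f = 2π·1e+04 = 6.283e+04 rad/s.
Step 2 — Component impedances:
  R: Z = R = 75.7 Ω
  L: Z = jωL = j·6.283e+04·0.00083 = 0 + j52.15 Ω
Step 3 — Series combination: Z_total = R + L = 75.7 + j52.15 Ω = 91.92∠34.6° Ω.
Step 4 — Power factor: PF = cos(φ) = Re(Z)/|Z| = 75.7/91.92 = 0.8235.
Step 5 — Type: Im(Z) = 52.15 ⇒ lagging (phase φ = 34.6°).

PF = 0.8235 (lagging, φ = 34.6°)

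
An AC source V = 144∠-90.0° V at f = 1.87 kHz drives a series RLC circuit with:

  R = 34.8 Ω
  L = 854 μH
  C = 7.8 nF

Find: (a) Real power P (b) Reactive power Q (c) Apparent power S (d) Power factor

Step 1 — Angular frequency: ω = 2π·f = 2π·1870 = 1.175e+04 rad/s.
Step 2 — Component impedances:
  R: Z = R = 34.8 Ω
  L: Z = jωL = j·1.175e+04·0.000854 = 0 + j10.03 Ω
  C: Z = 1/(jωC) = -j/(ω·C) = 0 - j1.091e+04 Ω
Step 3 — Series combination: Z_total = R + L + C = 34.8 - j1.09e+04 Ω = 1.09e+04∠-89.8° Ω.
Step 4 — Source phasor: V = 144∠-90.0° V = 0 - j144 V.
Step 5 — Current: I = V / Z = 0.01321 - j4.217e-05 A = 0.01321∠-0.2° A.
Step 6 — Complex power: S = V·I* = 0.006072 - j1.902 VA.
Step 7 — Real power: P = Re(S) = 0.006072 W.
Step 8 — Reactive power: Q = Im(S) = -1.902 VAR.
Step 9 — Apparent power: |S| = 1.902 VA.
Step 10 — Power factor: PF = P/|S| = 0.003192 (leading).

(a) P = 0.006072 W  (b) Q = -1.902 VAR  (c) S = 1.902 VA  (d) PF = 0.003192 (leading)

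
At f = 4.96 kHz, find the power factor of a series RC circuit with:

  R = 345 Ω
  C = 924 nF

Step 1 — Angular frequency: ω = 2π·f = 2π·4960 = 3.116e+04 rad/s.
Step 2 — Component impedances:
  R: Z = R = 345 Ω
  C: Z = 1/(jωC) = -j/(ω·C) = 0 - j34.73 Ω
Step 3 — Series combination: Z_total = R + C = 345 - j34.73 Ω = 346.7∠-5.7° Ω.
Step 4 — Power factor: PF = cos(φ) = Re(Z)/|Z| = 345/346.74 = 0.995.
Step 5 — Type: Im(Z) = -34.73 ⇒ leading (phase φ = -5.7°).

PF = 0.995 (leading, φ = -5.7°)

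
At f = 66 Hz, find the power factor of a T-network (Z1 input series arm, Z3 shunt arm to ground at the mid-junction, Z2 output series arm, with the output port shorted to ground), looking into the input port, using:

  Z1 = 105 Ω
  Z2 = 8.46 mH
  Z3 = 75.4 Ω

Step 1 — Angular frequency: ω = 2π·f = 2π·66 = 414.7 rad/s.
Step 2 — Component impedances:
  Z1: Z = R = 105 Ω
  Z2: Z = jωL = j·414.7·0.00846 = 0 + j3.508 Ω
  Z3: Z = R = 75.4 Ω
Step 3 — With the output port shorted to ground, the output series arm Z2 runs from the junction to ground; the shunt arm Z3 also runs from the junction to ground. They appear in parallel: Z3 || Z2 = 0.1629 + j3.501 Ω.
Step 4 — Series with input arm Z1: Z_in = Z1 + (Z3 || Z2) = 105.2 + j3.501 Ω = 105.2∠1.9° Ω.
Step 5 — Power factor: PF = cos(φ) = Re(Z)/|Z| = 105.16/105.22 = 0.9994.
Step 6 — Type: Im(Z) = 3.501 ⇒ lagging (phase φ = 1.9°).

PF = 0.9994 (lagging, φ = 1.9°)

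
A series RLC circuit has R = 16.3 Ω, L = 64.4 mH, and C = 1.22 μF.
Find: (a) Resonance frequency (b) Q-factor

Step 1 — Resonance condition Im(Z)=0 gives ω₀ = 1/√(LC).
Step 2 — ω₀ = 1/√(0.0644·1.22e-06) = 3568 rad/s.
Step 3 — f₀ = ω₀/(2π) = 567.8 Hz.
Step 4 — Series Q: Q = ω₀L/R = 3568·0.0644/16.3 = 14.1.

(a) f₀ = 567.8 Hz  (b) Q = 14.1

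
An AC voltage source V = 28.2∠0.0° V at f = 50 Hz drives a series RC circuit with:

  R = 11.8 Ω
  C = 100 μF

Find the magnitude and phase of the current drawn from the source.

Step 1 — Angular frequency: ω = 2π·f = 2π·50 = 314.2 rad/s.
Step 2 — Component impedances:
  R: Z = R = 11.8 Ω
  C: Z = 1/(jωC) = -j/(ω·C) = 0 - j31.83 Ω
Step 3 — Series combination: Z_total = R + C = 11.8 - j31.83 Ω = 33.95∠-69.7° Ω.
Step 4 — Source phasor: V = 28.2∠0.0° V = 28.2 V.
Step 5 — Ohm's law: I = V / Z_total = (28.2) / (11.8 - j31.83) = 0.2887 + j0.7789 A.
Step 6 — Convert to polar: |I| = 0.8307 A, ∠I = 69.7°.

I = 0.8307∠69.7° A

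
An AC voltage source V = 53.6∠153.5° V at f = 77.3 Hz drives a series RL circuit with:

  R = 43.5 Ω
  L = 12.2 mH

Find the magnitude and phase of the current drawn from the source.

Step 1 — Angular frequency: ω = 2π·f = 2π·77.3 = 485.7 rad/s.
Step 2 — Component impedances:
  R: Z = R = 43.5 Ω
  L: Z = jωL = j·485.7·0.0122 = 0 + j5.925 Ω
Step 3 — Series combination: Z_total = R + L = 43.5 + j5.925 Ω = 43.9∠7.8° Ω.
Step 4 — Source phasor: V = 53.6∠153.5° V = -47.97 + j23.92 V.
Step 5 — Ohm's law: I = V / Z_total = (-47.97 + j23.92) / (43.5 + j5.925) = -1.009 + j0.6873 A.
Step 6 — Convert to polar: |I| = 1.221 A, ∠I = 145.7°.

I = 1.221∠145.7° A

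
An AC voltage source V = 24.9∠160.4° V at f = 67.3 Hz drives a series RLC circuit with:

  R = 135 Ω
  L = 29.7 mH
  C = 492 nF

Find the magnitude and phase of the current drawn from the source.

Step 1 — Angular frequency: ω = 2π·f = 2π·67.3 = 422.9 rad/s.
Step 2 — Component impedances:
  R: Z = R = 135 Ω
  L: Z = jωL = j·422.9·0.0297 = 0 + j12.56 Ω
  C: Z = 1/(jωC) = -j/(ω·C) = 0 - j4807 Ω
Step 3 — Series combination: Z_total = R + L + C = 135 - j4794 Ω = 4796∠-88.4° Ω.
Step 4 — Source phasor: V = 24.9∠160.4° V = -23.46 + j8.353 V.
Step 5 — Ohm's law: I = V / Z_total = (-23.46 + j8.353) / (135 - j4794) = -0.001879 - j0.00484 A.
Step 6 — Convert to polar: |I| = 0.005192 A, ∠I = -111.2°.

I = 0.005192∠-111.2° A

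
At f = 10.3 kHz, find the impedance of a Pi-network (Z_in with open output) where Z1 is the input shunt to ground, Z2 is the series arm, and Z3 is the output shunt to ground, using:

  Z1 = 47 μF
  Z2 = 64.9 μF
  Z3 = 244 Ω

Step 1 — Angular frequency: ω = 2π·f = 2π·1.03e+04 = 6.472e+04 rad/s.
Step 2 — Component impedances:
  Z1: Z = 1/(jωC) = -j/(ω·C) = 0 - j0.3288 Ω
  Z2: Z = 1/(jωC) = -j/(ω·C) = 0 - j0.2381 Ω
  Z3: Z = R = 244 Ω
Step 3 — With open output, the series arm Z2 and the output shunt Z3 appear in series to ground: Z2 + Z3 = 244 - j0.2381 Ω.
Step 4 — Parallel with input shunt Z1: Z_in = Z1 || (Z2 + Z3) = 0.000443 - j0.3288 Ω = 0.3288∠-89.9° Ω.

Z = 0.000443 - j0.3288 Ω = 0.3288∠-89.9° Ω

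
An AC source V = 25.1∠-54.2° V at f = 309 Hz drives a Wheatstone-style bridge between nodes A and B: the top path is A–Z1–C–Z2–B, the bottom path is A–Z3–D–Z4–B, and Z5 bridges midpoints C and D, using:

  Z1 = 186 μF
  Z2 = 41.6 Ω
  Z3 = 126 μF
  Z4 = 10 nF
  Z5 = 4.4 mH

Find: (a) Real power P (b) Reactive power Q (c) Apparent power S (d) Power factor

Step 1 — Angular frequency: ω = 2π·f = 2π·309 = 1942 rad/s.
Step 2 — Component impedances:
  Z1: Z = 1/(jωC) = -j/(ω·C) = 0 - j2.769 Ω
  Z2: Z = R = 41.6 Ω
  Z3: Z = 1/(jωC) = -j/(ω·C) = 0 - j4.088 Ω
  Z4: Z = 1/(jωC) = -j/(ω·C) = 0 - j5.151e+04 Ω
  Z5: Z = jωL = j·1942·0.0044 = 0 + j8.543 Ω
Step 3 — Bridge requires nodal analysis (the Z5 bridge couples midpoints C and D, so the two paths cannot be reduced to a simple series/parallel combination). Setting node B to ground and injecting 1 A at node A, the 3-node admittance system at A, C, D solves to V_A = Z_AB = 41.58 - j7.348 Ω = 42.22∠-10.0° Ω.
Step 4 — Source phasor: V = 25.1∠-54.2° V = 14.68 - j20.36 V.
Step 5 — Current: I = V / Z = 0.4264 - j0.4143 A = 0.5945∠-44.2° A.
Step 6 — Complex power: S = V·I* = 14.69 - j2.597 VA.
Step 7 — Real power: P = Re(S) = 14.69 W.
Step 8 — Reactive power: Q = Im(S) = -2.597 VAR.
Step 9 — Apparent power: |S| = 14.92 VA.
Step 10 — Power factor: PF = P/|S| = 0.9847 (leading).

(a) P = 14.69 W  (b) Q = -2.597 VAR  (c) S = 14.92 VA  (d) PF = 0.9847 (leading)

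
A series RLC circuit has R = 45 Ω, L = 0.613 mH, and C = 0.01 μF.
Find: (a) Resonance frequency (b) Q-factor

Step 1 — Resonance condition Im(Z)=0 gives ω₀ = 1/√(LC).
Step 2 — ω₀ = 1/√(0.000613·1e-08) = 4.039e+05 rad/s.
Step 3 — f₀ = ω₀/(2π) = 6.428e+04 Hz.
Step 4 — Series Q: Q = ω₀L/R = 4.039e+05·0.000613/45 = 5.502.

(a) f₀ = 6.428e+04 Hz  (b) Q = 5.502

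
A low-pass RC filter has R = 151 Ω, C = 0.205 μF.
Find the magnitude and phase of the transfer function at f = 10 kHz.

Step 1 — Angular frequency: ω = 2π·1e+04 = 6.283e+04 rad/s.
Step 2 — Transfer function: H(jω) = 1/(1 + jωRC).
Step 3 — Denominator: 1 + jωRC = 1 + j·6.283e+04·151·2.05e-07 = 1 + j1.945.
Step 4 — H = 0.2091 - j0.4067.
Step 5 — Magnitude: |H| = 0.4573 (-6.8 dB); phase: φ = -62.8°.

|H| = 0.4573 (-6.8 dB), φ = -62.8°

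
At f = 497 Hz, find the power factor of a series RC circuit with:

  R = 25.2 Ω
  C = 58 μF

Step 1 — Angular frequency: ω = 2π·f = 2π·497 = 3123 rad/s.
Step 2 — Component impedances:
  R: Z = R = 25.2 Ω
  C: Z = 1/(jωC) = -j/(ω·C) = 0 - j5.521 Ω
Step 3 — Series combination: Z_total = R + C = 25.2 - j5.521 Ω = 25.8∠-12.4° Ω.
Step 4 — Power factor: PF = cos(φ) = Re(Z)/|Z| = 25.2/25.798 = 0.9768.
Step 5 — Type: Im(Z) = -5.521 ⇒ leading (phase φ = -12.4°).

PF = 0.9768 (leading, φ = -12.4°)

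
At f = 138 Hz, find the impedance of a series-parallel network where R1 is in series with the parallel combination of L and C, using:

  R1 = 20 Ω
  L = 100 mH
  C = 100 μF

Step 1 — Angular frequency: ω = 2π·f = 2π·138 = 867.1 rad/s.
Step 2 — Component impedances:
  R1: Z = R = 20 Ω
  L: Z = jωL = j·867.1·0.1 = 0 + j86.71 Ω
  C: Z = 1/(jωC) = -j/(ω·C) = 0 - j11.53 Ω
Step 3 — Parallel branch: L || C = 1/(1/L + 1/C) = 0 - j13.3 Ω.
Step 4 — Series with R1: Z_total = R1 + (L || C) = 20 - j13.3 Ω = 24.02∠-33.6° Ω.

Z = 20 - j13.3 Ω = 24.02∠-33.6° Ω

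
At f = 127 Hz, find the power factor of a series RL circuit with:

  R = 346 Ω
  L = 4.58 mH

Step 1 — Angular frequency: ω = 2π·f = 2π·127 = 798 rad/s.
Step 2 — Component impedances:
  R: Z = R = 346 Ω
  L: Z = jωL = j·798·0.00458 = 0 + j3.655 Ω
Step 3 — Series combination: Z_total = R + L = 346 + j3.655 Ω = 346∠0.6° Ω.
Step 4 — Power factor: PF = cos(φ) = Re(Z)/|Z| = 346/346.02 = 0.9999.
Step 5 — Type: Im(Z) = 3.655 ⇒ lagging (phase φ = 0.6°).

PF = 0.9999 (lagging, φ = 0.6°)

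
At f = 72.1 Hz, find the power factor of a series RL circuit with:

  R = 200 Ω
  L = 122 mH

Step 1 — Angular frequency: ω = 2π·f = 2π·72.1 = 453 rad/s.
Step 2 — Component impedances:
  R: Z = R = 200 Ω
  L: Z = jωL = j·453·0.122 = 0 + j55.27 Ω
Step 3 — Series combination: Z_total = R + L = 200 + j55.27 Ω = 207.5∠15.4° Ω.
Step 4 — Power factor: PF = cos(φ) = Re(Z)/|Z| = 200/207.5 = 0.9639.
Step 5 — Type: Im(Z) = 55.27 ⇒ lagging (phase φ = 15.4°).

PF = 0.9639 (lagging, φ = 15.4°)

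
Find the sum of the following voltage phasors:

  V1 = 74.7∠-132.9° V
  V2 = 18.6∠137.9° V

Step 1 — Convert each phasor to rectangular form:
  V1 = 74.7·(cos(-132.9°) + j·sin(-132.9°)) = -50.85 - j54.72 V
  V2 = 18.6·(cos(137.9°) + j·sin(137.9°)) = -13.8 + j12.47 V
Step 2 — Sum components: V_total = -64.65 - j42.25 V.
Step 3 — Convert to polar: |V_total| = 77.23 V, ∠V_total = -146.8°.

V_total = 77.23∠-146.8° V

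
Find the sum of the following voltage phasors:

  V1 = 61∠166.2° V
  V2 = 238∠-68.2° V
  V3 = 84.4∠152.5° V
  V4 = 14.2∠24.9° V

Step 1 — Convert each phasor to rectangular form:
  V1 = 61·(cos(166.2°) + j·sin(166.2°)) = -59.24 + j14.55 V
  V2 = 238·(cos(-68.2°) + j·sin(-68.2°)) = 88.39 - j221 V
  V3 = 84.4·(cos(152.5°) + j·sin(152.5°)) = -74.86 + j38.97 V
  V4 = 14.2·(cos(24.9°) + j·sin(24.9°)) = 12.88 + j5.979 V
Step 2 — Sum components: V_total = -32.84 - j161.5 V.
Step 3 — Convert to polar: |V_total| = 164.8 V, ∠V_total = -101.5°.

V_total = 164.8∠-101.5° V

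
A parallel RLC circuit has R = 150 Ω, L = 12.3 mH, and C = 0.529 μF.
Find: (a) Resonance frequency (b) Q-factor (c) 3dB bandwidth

Step 1 — Resonance: ω₀ = 1/√(LC) = 1/√(0.0123·5.29e-07) = 1.24e+04 rad/s.
Step 2 — f₀ = ω₀/(2π) = 1973 Hz.
Step 3 — Parallel Q: Q = R/(ω₀L) = 150/(1.24e+04·0.0123) = 0.9837.
Step 4 — Bandwidth: Δω = ω₀/Q = 1.26e+04 rad/s; BW = Δω/(2π) = 2006 Hz.

(a) f₀ = 1973 Hz  (b) Q = 0.9837  (c) BW = 2006 Hz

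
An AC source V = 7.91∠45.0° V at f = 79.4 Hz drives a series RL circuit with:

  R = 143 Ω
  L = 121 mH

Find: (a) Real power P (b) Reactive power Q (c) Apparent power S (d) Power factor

Step 1 — Angular frequency: ω = 2π·f = 2π·79.4 = 498.9 rad/s.
Step 2 — Component impedances:
  R: Z = R = 143 Ω
  L: Z = jωL = j·498.9·0.121 = 0 + j60.37 Ω
Step 3 — Series combination: Z_total = R + L = 143 + j60.37 Ω = 155.2∠22.9° Ω.
Step 4 — Source phasor: V = 7.91∠45.0° V = 5.593 + j5.593 V.
Step 5 — Current: I = V / Z = 0.04721 + j0.01918 A = 0.05096∠22.1° A.
Step 6 — Complex power: S = V·I* = 0.3714 + j0.1568 VA.
Step 7 — Real power: P = Re(S) = 0.3714 W.
Step 8 — Reactive power: Q = Im(S) = 0.1568 VAR.
Step 9 — Apparent power: |S| = 0.4031 VA.
Step 10 — Power factor: PF = P/|S| = 0.9213 (lagging).

(a) P = 0.3714 W  (b) Q = 0.1568 VAR  (c) S = 0.4031 VA  (d) PF = 0.9213 (lagging)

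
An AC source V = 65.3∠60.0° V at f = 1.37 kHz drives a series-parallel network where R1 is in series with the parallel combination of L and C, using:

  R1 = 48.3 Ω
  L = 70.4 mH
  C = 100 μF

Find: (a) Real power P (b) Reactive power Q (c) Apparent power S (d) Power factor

Step 1 — Angular frequency: ω = 2π·f = 2π·1370 = 8608 rad/s.
Step 2 — Component impedances:
  R1: Z = R = 48.3 Ω
  L: Z = jωL = j·8608·0.0704 = 0 + j606 Ω
  C: Z = 1/(jωC) = -j/(ω·C) = 0 - j1.162 Ω
Step 3 — Parallel branch: L || C = 1/(1/L + 1/C) = 0 - j1.164 Ω.
Step 4 — Series with R1: Z_total = R1 + (L || C) = 48.3 - j1.164 Ω = 48.31∠-1.4° Ω.
Step 5 — Source phasor: V = 65.3∠60.0° V = 32.65 + j56.55 V.
Step 6 — Current: I = V / Z = 0.6474 + j1.186 A = 1.352∠61.4° A.
Step 7 — Complex power: S = V·I* = 88.23 - j2.126 VA.
Step 8 — Real power: P = Re(S) = 88.23 W.
Step 9 — Reactive power: Q = Im(S) = -2.126 VAR.
Step 10 — Apparent power: |S| = 88.26 VA.
Step 11 — Power factor: PF = P/|S| = 0.9997 (leading).

(a) P = 88.23 W  (b) Q = -2.126 VAR  (c) S = 88.26 VA  (d) PF = 0.9997 (leading)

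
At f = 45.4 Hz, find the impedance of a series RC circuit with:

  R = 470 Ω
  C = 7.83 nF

Step 1 — Angular frequency: ω = 2π·f = 2π·45.4 = 285.3 rad/s.
Step 2 — Component impedances:
  R: Z = R = 470 Ω
  C: Z = 1/(jωC) = -j/(ω·C) = 0 - j4.477e+05 Ω
Step 3 — Series combination: Z_total = R + C = 470 - j4.477e+05 Ω = 4.477e+05∠-89.9° Ω.

Z = 470 - j4.477e+05 Ω = 4.477e+05∠-89.9° Ω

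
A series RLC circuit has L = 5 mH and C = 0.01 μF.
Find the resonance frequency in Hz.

Step 1 — Resonance condition Im(Z)=0 gives ω₀ = 1/√(LC).
Step 2 — ω₀ = 1/√(0.005·1e-08) = 1.414e+05 rad/s.
Step 3 — f₀ = ω₀/(2π) = 2.251e+04 Hz.

f₀ = 2.251e+04 Hz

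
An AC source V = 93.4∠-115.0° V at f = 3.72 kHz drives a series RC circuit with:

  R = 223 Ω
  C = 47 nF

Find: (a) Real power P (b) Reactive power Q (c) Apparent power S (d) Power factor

Step 1 — Angular frequency: ω = 2π·f = 2π·3720 = 2.337e+04 rad/s.
Step 2 — Component impedances:
  R: Z = R = 223 Ω
  C: Z = 1/(jωC) = -j/(ω·C) = 0 - j910.3 Ω
Step 3 — Series combination: Z_total = R + C = 223 - j910.3 Ω = 937.2∠-76.2° Ω.
Step 4 — Source phasor: V = 93.4∠-115.0° V = -39.47 - j84.65 V.
Step 5 — Current: I = V / Z = 0.07771 - j0.0624 A = 0.09966∠-38.8° A.
Step 6 — Complex power: S = V·I* = 2.215 - j9.041 VA.
Step 7 — Real power: P = Re(S) = 2.215 W.
Step 8 — Reactive power: Q = Im(S) = -9.041 VAR.
Step 9 — Apparent power: |S| = 9.308 VA.
Step 10 — Power factor: PF = P/|S| = 0.2379 (leading).

(a) P = 2.215 W  (b) Q = -9.041 VAR  (c) S = 9.308 VA  (d) PF = 0.2379 (leading)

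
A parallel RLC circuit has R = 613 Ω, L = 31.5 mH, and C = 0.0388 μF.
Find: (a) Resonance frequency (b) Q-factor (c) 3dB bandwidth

Step 1 — Resonance: ω₀ = 1/√(LC) = 1/√(0.0315·3.88e-08) = 2.86e+04 rad/s.
Step 2 — f₀ = ω₀/(2π) = 4552 Hz.
Step 3 — Parallel Q: Q = R/(ω₀L) = 613/(2.86e+04·0.0315) = 0.6803.
Step 4 — Bandwidth: Δω = ω₀/Q = 4.204e+04 rad/s; BW = Δω/(2π) = 6692 Hz.

(a) f₀ = 4552 Hz  (b) Q = 0.6803  (c) BW = 6692 Hz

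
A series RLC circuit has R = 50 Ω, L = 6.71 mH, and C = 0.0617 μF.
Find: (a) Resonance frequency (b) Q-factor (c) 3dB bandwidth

Step 1 — Resonance condition Im(Z)=0 gives ω₀ = 1/√(LC).
Step 2 — ω₀ = 1/√(0.00671·6.17e-08) = 4.915e+04 rad/s.
Step 3 — f₀ = ω₀/(2π) = 7822 Hz.
Step 4 — Series Q: Q = ω₀L/R = 4.915e+04·0.00671/50 = 6.596.
Step 5 — 3dB bandwidth: Δω = ω₀/Q = 7452 rad/s; BW = Δω/(2π) = 1186 Hz.

(a) f₀ = 7822 Hz  (b) Q = 6.596  (c) BW = 1186 Hz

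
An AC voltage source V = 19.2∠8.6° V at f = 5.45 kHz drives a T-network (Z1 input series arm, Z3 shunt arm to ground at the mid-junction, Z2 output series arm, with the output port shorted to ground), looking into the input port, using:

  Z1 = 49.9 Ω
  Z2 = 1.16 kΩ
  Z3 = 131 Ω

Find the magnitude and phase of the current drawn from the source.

Step 1 — Angular frequency: ω = 2π·f = 2π·5450 = 3.424e+04 rad/s.
Step 2 — Component impedances:
  Z1: Z = R = 49.9 Ω
  Z2: Z = R = 1160 Ω
  Z3: Z = R = 131 Ω
Step 3 — With the output port shorted to ground, the output series arm Z2 runs from the junction to ground; the shunt arm Z3 also runs from the junction to ground. They appear in parallel: Z3 || Z2 = 117.7 Ω.
Step 4 — Series with input arm Z1: Z_in = Z1 + (Z3 || Z2) = 167.6 Ω = 167.6∠0.0° Ω.
Step 5 — Source phasor: V = 19.2∠8.6° V = 18.98 + j2.871 V.
Step 6 — Ohm's law: I = V / Z_total = (18.98 + j2.871) / (167.6) = 0.1133 + j0.01713 A.
Step 7 — Convert to polar: |I| = 0.1146 A, ∠I = 8.6°.

I = 0.1146∠8.6° A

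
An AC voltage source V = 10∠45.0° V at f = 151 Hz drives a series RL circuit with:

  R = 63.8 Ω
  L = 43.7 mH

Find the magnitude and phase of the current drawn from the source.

Step 1 — Angular frequency: ω = 2π·f = 2π·151 = 948.8 rad/s.
Step 2 — Component impedances:
  R: Z = R = 63.8 Ω
  L: Z = jωL = j·948.8·0.0437 = 0 + j41.46 Ω
Step 3 — Series combination: Z_total = R + L = 63.8 + j41.46 Ω = 76.09∠33.0° Ω.
Step 4 — Source phasor: V = 10∠45.0° V = 7.071 + j7.071 V.
Step 5 — Ohm's law: I = V / Z_total = (7.071 + j7.071) / (63.8 + j41.46) = 0.1286 + j0.02728 A.
Step 6 — Convert to polar: |I| = 0.1314 A, ∠I = 12.0°.

I = 0.1314∠12.0° A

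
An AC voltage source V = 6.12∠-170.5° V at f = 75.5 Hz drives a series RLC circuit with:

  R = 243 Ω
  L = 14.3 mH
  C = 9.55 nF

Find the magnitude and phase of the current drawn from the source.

Step 1 — Angular frequency: ω = 2π·f = 2π·75.5 = 474.4 rad/s.
Step 2 — Component impedances:
  R: Z = R = 243 Ω
  L: Z = jωL = j·474.4·0.0143 = 0 + j6.784 Ω
  C: Z = 1/(jωC) = -j/(ω·C) = 0 - j2.207e+05 Ω
Step 3 — Series combination: Z_total = R + L + C = 243 - j2.207e+05 Ω = 2.207e+05∠-89.9° Ω.
Step 4 — Source phasor: V = 6.12∠-170.5° V = -6.036 - j1.01 V.
Step 5 — Ohm's law: I = V / Z_total = (-6.036 - j1.01) / (243 - j2.207e+05) = 4.546e-06 - j2.735e-05 A.
Step 6 — Convert to polar: |I| = 2.773e-05 A, ∠I = -80.6°.

I = 2.773e-05∠-80.6° A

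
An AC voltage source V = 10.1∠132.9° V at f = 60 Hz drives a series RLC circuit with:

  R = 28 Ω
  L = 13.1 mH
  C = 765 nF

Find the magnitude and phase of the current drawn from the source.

Step 1 — Angular frequency: ω = 2π·f = 2π·60 = 377 rad/s.
Step 2 — Component impedances:
  R: Z = R = 28 Ω
  L: Z = jωL = j·377·0.0131 = 0 + j4.939 Ω
  C: Z = 1/(jωC) = -j/(ω·C) = 0 - j3467 Ω
Step 3 — Series combination: Z_total = R + L + C = 28 - j3462 Ω = 3463∠-89.5° Ω.
Step 4 — Source phasor: V = 10.1∠132.9° V = -6.875 + j7.399 V.
Step 5 — Ohm's law: I = V / Z_total = (-6.875 + j7.399) / (28 - j3462) = -0.002153 - j0.001968 A.
Step 6 — Convert to polar: |I| = 0.002917 A, ∠I = -137.6°.

I = 0.002917∠-137.6° A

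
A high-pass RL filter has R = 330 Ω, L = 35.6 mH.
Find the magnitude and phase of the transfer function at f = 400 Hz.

Step 1 — Angular frequency: ω = 2π·400 = 2513 rad/s.
Step 2 — Transfer function: H(jω) = jωL/(R + jωL).
Step 3 — Numerator jωL = j·89.47; denominator R + jωL = 330 + j89.47.
Step 4 — H = 0.06848 + j0.2526.
Step 5 — Magnitude: |H| = 0.2617 (-11.6 dB); phase: φ = 74.8°.

|H| = 0.2617 (-11.6 dB), φ = 74.8°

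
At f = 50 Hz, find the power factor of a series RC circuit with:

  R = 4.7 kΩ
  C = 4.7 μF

Step 1 — Angular frequency: ω = 2π·f = 2π·50 = 314.2 rad/s.
Step 2 — Component impedances:
  R: Z = R = 4700 Ω
  C: Z = 1/(jωC) = -j/(ω·C) = 0 - j677.3 Ω
Step 3 — Series combination: Z_total = R + C = 4700 - j677.3 Ω = 4749∠-8.2° Ω.
Step 4 — Power factor: PF = cos(φ) = Re(Z)/|Z| = 4700/4748.5 = 0.9898.
Step 5 — Type: Im(Z) = -677.3 ⇒ leading (phase φ = -8.2°).

PF = 0.9898 (leading, φ = -8.2°)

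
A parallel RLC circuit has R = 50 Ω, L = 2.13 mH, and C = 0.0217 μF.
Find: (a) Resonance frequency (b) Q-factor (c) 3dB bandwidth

Step 1 — Resonance: ω₀ = 1/√(LC) = 1/√(0.00213·2.17e-08) = 1.471e+05 rad/s.
Step 2 — f₀ = ω₀/(2π) = 2.341e+04 Hz.
Step 3 — Parallel Q: Q = R/(ω₀L) = 50/(1.471e+05·0.00213) = 0.1596.
Step 4 — Bandwidth: Δω = ω₀/Q = 9.217e+05 rad/s; BW = Δω/(2π) = 1.467e+05 Hz.

(a) f₀ = 2.341e+04 Hz  (b) Q = 0.1596  (c) BW = 1.467e+05 Hz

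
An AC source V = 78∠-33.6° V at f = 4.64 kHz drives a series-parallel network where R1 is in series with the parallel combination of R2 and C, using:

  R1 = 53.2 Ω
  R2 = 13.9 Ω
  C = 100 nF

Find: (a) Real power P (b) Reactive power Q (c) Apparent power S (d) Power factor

Step 1 — Angular frequency: ω = 2π·f = 2π·4640 = 2.915e+04 rad/s.
Step 2 — Component impedances:
  R1: Z = R = 53.2 Ω
  R2: Z = R = 13.9 Ω
  C: Z = 1/(jωC) = -j/(ω·C) = 0 - j343 Ω
Step 3 — Parallel branch: R2 || C = 1/(1/R2 + 1/C) = 13.88 - j0.5624 Ω.
Step 4 — Series with R1: Z_total = R1 + (R2 || C) = 67.08 - j0.5624 Ω = 67.08∠-0.5° Ω.
Step 5 — Source phasor: V = 78∠-33.6° V = 64.97 - j43.16 V.
Step 6 — Current: I = V / Z = 0.9739 - j0.6353 A = 1.163∠-33.1° A.
Step 7 — Complex power: S = V·I* = 90.7 - j0.7604 VA.
Step 8 — Real power: P = Re(S) = 90.7 W.
Step 9 — Reactive power: Q = Im(S) = -0.7604 VAR.
Step 10 — Apparent power: |S| = 90.7 VA.
Step 11 — Power factor: PF = P/|S| = 1 (leading).

(a) P = 90.7 W  (b) Q = -0.7604 VAR  (c) S = 90.7 VA  (d) PF = 1 (leading)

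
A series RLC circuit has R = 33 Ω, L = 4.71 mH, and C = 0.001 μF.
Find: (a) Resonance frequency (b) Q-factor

Step 1 — Resonance condition Im(Z)=0 gives ω₀ = 1/√(LC).
Step 2 — ω₀ = 1/√(0.00471·1e-09) = 4.608e+05 rad/s.
Step 3 — f₀ = ω₀/(2π) = 7.333e+04 Hz.
Step 4 — Series Q: Q = ω₀L/R = 4.608e+05·0.00471/33 = 65.77.

(a) f₀ = 7.333e+04 Hz  (b) Q = 65.77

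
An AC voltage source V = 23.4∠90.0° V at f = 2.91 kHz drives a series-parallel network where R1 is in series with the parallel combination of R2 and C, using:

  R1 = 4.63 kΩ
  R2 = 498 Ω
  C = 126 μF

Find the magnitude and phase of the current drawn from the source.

Step 1 — Angular frequency: ω = 2π·f = 2π·2910 = 1.828e+04 rad/s.
Step 2 — Component impedances:
  R1: Z = R = 4630 Ω
  R2: Z = R = 498 Ω
  C: Z = 1/(jωC) = -j/(ω·C) = 0 - j0.4341 Ω
Step 3 — Parallel branch: R2 || C = 1/(1/R2 + 1/C) = 0.0003783 - j0.4341 Ω.
Step 4 — Series with R1: Z_total = R1 + (R2 || C) = 4630 - j0.4341 Ω = 4630∠-0.0° Ω.
Step 5 — Source phasor: V = 23.4∠90.0° V = 0 + j23.4 V.
Step 6 — Ohm's law: I = V / Z_total = (0 + j23.4) / (4630 - j0.4341) = -4.738e-07 + j0.005054 A.
Step 7 — Convert to polar: |I| = 0.005054 A, ∠I = 90.0°.

I = 0.005054∠90.0° A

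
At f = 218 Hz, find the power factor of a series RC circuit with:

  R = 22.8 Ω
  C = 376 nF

Step 1 — Angular frequency: ω = 2π·f = 2π·218 = 1370 rad/s.
Step 2 — Component impedances:
  R: Z = R = 22.8 Ω
  C: Z = 1/(jωC) = -j/(ω·C) = 0 - j1942 Ω
Step 3 — Series combination: Z_total = R + C = 22.8 - j1942 Ω = 1942∠-89.3° Ω.
Step 4 — Power factor: PF = cos(φ) = Re(Z)/|Z| = 22.8/1942 = 0.01174.
Step 5 — Type: Im(Z) = -1942 ⇒ leading (phase φ = -89.3°).

PF = 0.01174 (leading, φ = -89.3°)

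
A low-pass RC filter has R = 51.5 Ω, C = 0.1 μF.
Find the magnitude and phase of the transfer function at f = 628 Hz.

Step 1 — Angular frequency: ω = 2π·628 = 3946 rad/s.
Step 2 — Transfer function: H(jω) = 1/(1 + jωRC).
Step 3 — Denominator: 1 + jωRC = 1 + j·3946·51.5·1e-07 = 1 + j0.02032.
Step 4 — H = 0.9996 - j0.02031.
Step 5 — Magnitude: |H| = 0.9998 (-0.0 dB); phase: φ = -1.2°.

|H| = 0.9998 (-0.0 dB), φ = -1.2°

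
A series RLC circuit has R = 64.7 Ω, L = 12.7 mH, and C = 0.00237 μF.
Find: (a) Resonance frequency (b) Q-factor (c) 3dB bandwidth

Step 1 — Resonance: ω₀ = 1/√(LC) = 1/√(0.0127·2.37e-09) = 1.823e+05 rad/s.
Step 2 — f₀ = ω₀/(2π) = 2.901e+04 Hz.
Step 3 — Series Q: Q = ω₀L/R = 1.823e+05·0.0127/64.7 = 35.78.
Step 4 — Bandwidth: Δω = ω₀/Q = 5094 rad/s; BW = Δω/(2π) = 810.8 Hz.

(a) f₀ = 2.901e+04 Hz  (b) Q = 35.78  (c) BW = 810.8 Hz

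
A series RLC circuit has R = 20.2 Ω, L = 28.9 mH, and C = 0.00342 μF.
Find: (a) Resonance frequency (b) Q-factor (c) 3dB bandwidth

Step 1 — Resonance condition Im(Z)=0 gives ω₀ = 1/√(LC).
Step 2 — ω₀ = 1/√(0.0289·3.42e-09) = 1.006e+05 rad/s.
Step 3 — f₀ = ω₀/(2π) = 1.601e+04 Hz.
Step 4 — Series Q: Q = ω₀L/R = 1.006e+05·0.0289/20.2 = 143.9.
Step 5 — 3dB bandwidth: Δω = ω₀/Q = 699 rad/s; BW = Δω/(2π) = 111.2 Hz.

(a) f₀ = 1.601e+04 Hz  (b) Q = 143.9  (c) BW = 111.2 Hz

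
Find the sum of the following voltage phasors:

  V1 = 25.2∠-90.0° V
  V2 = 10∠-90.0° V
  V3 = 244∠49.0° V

Step 1 — Convert each phasor to rectangular form:
  V1 = 25.2·(cos(-90.0°) + j·sin(-90.0°)) = 0 - j25.2 V
  V2 = 10·(cos(-90.0°) + j·sin(-90.0°)) = 0 - j10 V
  V3 = 244·(cos(49.0°) + j·sin(49.0°)) = 160.1 + j184.1 V
Step 2 — Sum components: V_total = 160.1 + j148.9 V.
Step 3 — Convert to polar: |V_total| = 218.7 V, ∠V_total = 42.9°.

V_total = 218.7∠42.9° V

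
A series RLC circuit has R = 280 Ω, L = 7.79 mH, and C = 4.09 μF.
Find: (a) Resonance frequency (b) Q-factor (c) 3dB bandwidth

Step 1 — Resonance condition Im(Z)=0 gives ω₀ = 1/√(LC).
Step 2 — ω₀ = 1/√(0.00779·4.09e-06) = 5602 rad/s.
Step 3 — f₀ = ω₀/(2π) = 891.6 Hz.
Step 4 — Series Q: Q = ω₀L/R = 5602·0.00779/280 = 0.1559.
Step 5 — 3dB bandwidth: Δω = ω₀/Q = 3.594e+04 rad/s; BW = Δω/(2π) = 5721 Hz.

(a) f₀ = 891.6 Hz  (b) Q = 0.1559  (c) BW = 5721 Hz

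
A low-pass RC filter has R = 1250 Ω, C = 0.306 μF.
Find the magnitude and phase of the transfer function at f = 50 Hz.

Step 1 — Angular frequency: ω = 2π·50 = 314.2 rad/s.
Step 2 — Transfer function: H(jω) = 1/(1 + jωRC).
Step 3 — Denominator: 1 + jωRC = 1 + j·314.2·1250·3.06e-07 = 1 + j0.1202.
Step 4 — H = 0.9858 - j0.1185.
Step 5 — Magnitude: |H| = 0.9929 (-0.1 dB); phase: φ = -6.9°.

|H| = 0.9929 (-0.1 dB), φ = -6.9°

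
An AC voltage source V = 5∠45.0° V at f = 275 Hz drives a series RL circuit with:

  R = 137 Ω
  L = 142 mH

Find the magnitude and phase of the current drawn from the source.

Step 1 — Angular frequency: ω = 2π·f = 2π·275 = 1728 rad/s.
Step 2 — Component impedances:
  R: Z = R = 137 Ω
  L: Z = jωL = j·1728·0.142 = 0 + j245.4 Ω
Step 3 — Series combination: Z_total = R + L = 137 + j245.4 Ω = 281∠60.8° Ω.
Step 4 — Source phasor: V = 5∠45.0° V = 3.536 + j3.536 V.
Step 5 — Ohm's law: I = V / Z_total = (3.536 + j3.536) / (137 + j245.4) = 0.01712 - j0.004851 A.
Step 6 — Convert to polar: |I| = 0.01779 A, ∠I = -15.8°.

I = 0.01779∠-15.8° A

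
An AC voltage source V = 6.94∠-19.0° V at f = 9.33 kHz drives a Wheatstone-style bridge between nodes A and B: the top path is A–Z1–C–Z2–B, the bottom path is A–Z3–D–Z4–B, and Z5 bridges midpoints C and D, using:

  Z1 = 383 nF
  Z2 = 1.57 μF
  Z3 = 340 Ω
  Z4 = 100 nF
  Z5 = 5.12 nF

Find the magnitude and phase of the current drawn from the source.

Step 1 — Angular frequency: ω = 2π·f = 2π·9330 = 5.862e+04 rad/s.
Step 2 — Component impedances:
  Z1: Z = 1/(jωC) = -j/(ω·C) = 0 - j44.54 Ω
  Z2: Z = 1/(jωC) = -j/(ω·C) = 0 - j10.87 Ω
  Z3: Z = R = 340 Ω
  Z4: Z = 1/(jωC) = -j/(ω·C) = 0 - j170.6 Ω
  Z5: Z = 1/(jωC) = -j/(ω·C) = 0 - j3332 Ω
Step 3 — Bridge requires nodal analysis (the Z5 bridge couples midpoints C and D, so the two paths cannot be reduced to a simple series/parallel combination). Setting node B to ground and injecting 1 A at node A, the 3-node admittance system at A, C, D solves to V_A = Z_AB = 6.292 - j51.36 Ω = 51.75∠-83.0° Ω.
Step 4 — Source phasor: V = 6.94∠-19.0° V = 6.562 - j2.259 V.
Step 5 — Ohm's law: I = V / Z_total = (6.562 - j2.259) / (6.292 - j51.36) = 0.05876 + j0.1206 A.
Step 6 — Convert to polar: |I| = 0.1341 A, ∠I = 64.0°.

I = 0.1341∠64.0° A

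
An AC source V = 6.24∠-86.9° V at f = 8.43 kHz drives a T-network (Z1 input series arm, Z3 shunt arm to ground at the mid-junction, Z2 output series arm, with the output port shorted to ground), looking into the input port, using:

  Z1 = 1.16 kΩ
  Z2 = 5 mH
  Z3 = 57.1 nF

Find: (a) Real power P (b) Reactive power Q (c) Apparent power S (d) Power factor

Step 1 — Angular frequency: ω = 2π·f = 2π·8430 = 5.297e+04 rad/s.
Step 2 — Component impedances:
  Z1: Z = R = 1160 Ω
  Z2: Z = jωL = j·5.297e+04·0.005 = 0 + j264.8 Ω
  Z3: Z = 1/(jωC) = -j/(ω·C) = 0 - j330.6 Ω
Step 3 — With the output port shorted to ground, the output series arm Z2 runs from the junction to ground; the shunt arm Z3 also runs from the junction to ground. They appear in parallel: Z3 || Z2 = 0 + j1331 Ω.
Step 4 — Series with input arm Z1: Z_in = Z1 + (Z3 || Z2) = 1160 + j1331 Ω = 1765∠48.9° Ω.
Step 5 — Source phasor: V = 6.24∠-86.9° V = 0.3375 - j6.231 V.
Step 6 — Current: I = V / Z = -0.002535 - j0.002463 A = 0.003535∠-135.8° A.
Step 7 — Complex power: S = V·I* = 0.01449 + j0.01663 VA.
Step 8 — Real power: P = Re(S) = 0.01449 W.
Step 9 — Reactive power: Q = Im(S) = 0.01663 VAR.
Step 10 — Apparent power: |S| = 0.02206 VA.
Step 11 — Power factor: PF = P/|S| = 0.6571 (lagging).

(a) P = 0.01449 W  (b) Q = 0.01663 VAR  (c) S = 0.02206 VA  (d) PF = 0.6571 (lagging)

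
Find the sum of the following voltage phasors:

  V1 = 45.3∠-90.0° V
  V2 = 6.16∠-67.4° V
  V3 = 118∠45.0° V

Step 1 — Convert each phasor to rectangular form:
  V1 = 45.3·(cos(-90.0°) + j·sin(-90.0°)) = 0 - j45.3 V
  V2 = 6.16·(cos(-67.4°) + j·sin(-67.4°)) = 2.367 - j5.687 V
  V3 = 118·(cos(45.0°) + j·sin(45.0°)) = 83.44 + j83.44 V
Step 2 — Sum components: V_total = 85.81 + j32.45 V.
Step 3 — Convert to polar: |V_total| = 91.74 V, ∠V_total = 20.7°.

V_total = 91.74∠20.7° V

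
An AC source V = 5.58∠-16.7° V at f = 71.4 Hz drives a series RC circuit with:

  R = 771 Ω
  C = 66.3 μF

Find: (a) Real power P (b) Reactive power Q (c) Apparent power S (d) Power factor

Step 1 — Angular frequency: ω = 2π·f = 2π·71.4 = 448.6 rad/s.
Step 2 — Component impedances:
  R: Z = R = 771 Ω
  C: Z = 1/(jωC) = -j/(ω·C) = 0 - j33.62 Ω
Step 3 — Series combination: Z_total = R + C = 771 - j33.62 Ω = 771.7∠-2.5° Ω.
Step 4 — Source phasor: V = 5.58∠-16.7° V = 5.345 - j1.603 V.
Step 5 — Current: I = V / Z = 0.007009 - j0.001774 A = 0.00723∠-14.2° A.
Step 6 — Complex power: S = V·I* = 0.04031 - j0.001758 VA.
Step 7 — Real power: P = Re(S) = 0.04031 W.
Step 8 — Reactive power: Q = Im(S) = -0.001758 VAR.
Step 9 — Apparent power: |S| = 0.04035 VA.
Step 10 — Power factor: PF = P/|S| = 0.9991 (leading).

(a) P = 0.04031 W  (b) Q = -0.001758 VAR  (c) S = 0.04035 VA  (d) PF = 0.9991 (leading)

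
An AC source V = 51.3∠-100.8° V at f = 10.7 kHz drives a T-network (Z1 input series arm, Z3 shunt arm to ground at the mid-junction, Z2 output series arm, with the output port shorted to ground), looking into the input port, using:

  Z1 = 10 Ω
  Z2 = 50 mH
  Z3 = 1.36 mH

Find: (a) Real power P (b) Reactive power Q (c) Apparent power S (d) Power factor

Step 1 — Angular frequency: ω = 2π·f = 2π·1.07e+04 = 6.723e+04 rad/s.
Step 2 — Component impedances:
  Z1: Z = R = 10 Ω
  Z2: Z = jωL = j·6.723e+04·0.05 = 0 + j3362 Ω
  Z3: Z = jωL = j·6.723e+04·0.00136 = 0 + j91.43 Ω
Step 3 — With the output port shorted to ground, the output series arm Z2 runs from the junction to ground; the shunt arm Z3 also runs from the junction to ground. They appear in parallel: Z3 || Z2 = 0 + j89.01 Ω.
Step 4 — Series with input arm Z1: Z_in = Z1 + (Z3 || Z2) = 10 + j89.01 Ω = 89.57∠83.6° Ω.
Step 5 — Source phasor: V = 51.3∠-100.8° V = -9.613 - j50.39 V.
Step 6 — Current: I = V / Z = -0.571 + j0.04384 A = 0.5727∠175.6° A.
Step 7 — Complex power: S = V·I* = 3.28 + j29.2 VA.
Step 8 — Real power: P = Re(S) = 3.28 W.
Step 9 — Reactive power: Q = Im(S) = 29.2 VAR.
Step 10 — Apparent power: |S| = 29.38 VA.
Step 11 — Power factor: PF = P/|S| = 0.1116 (lagging).

(a) P = 3.28 W  (b) Q = 29.2 VAR  (c) S = 29.38 VA  (d) PF = 0.1116 (lagging)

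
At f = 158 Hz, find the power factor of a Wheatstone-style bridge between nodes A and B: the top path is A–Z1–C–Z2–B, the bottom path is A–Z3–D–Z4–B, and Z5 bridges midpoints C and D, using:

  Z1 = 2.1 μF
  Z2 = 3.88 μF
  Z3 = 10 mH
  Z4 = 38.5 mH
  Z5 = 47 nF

Step 1 — Angular frequency: ω = 2π·f = 2π·158 = 992.7 rad/s.
Step 2 — Component impedances:
  Z1: Z = 1/(jωC) = -j/(ω·C) = 0 - j479.7 Ω
  Z2: Z = 1/(jωC) = -j/(ω·C) = 0 - j259.6 Ω
  Z3: Z = jωL = j·992.7·0.01 = 0 + j9.927 Ω
  Z4: Z = jωL = j·992.7·0.0385 = 0 + j38.22 Ω
  Z5: Z = 1/(jωC) = -j/(ω·C) = 0 - j2.143e+04 Ω
Step 3 — Bridge requires nodal analysis (the Z5 bridge couples midpoints C and D, so the two paths cannot be reduced to a simple series/parallel combination). Setting node B to ground and injecting 1 A at node A, the 3-node admittance system at A, C, D solves to V_A = Z_AB = 0 + j51.53 Ω = 51.53∠90.0° Ω.
Step 4 — Power factor: PF = cos(φ) = Re(Z)/|Z| = 0/51.53 = 0.
Step 5 — Type: Im(Z) = 51.53 ⇒ lagging (phase φ = 90.0°).

PF = 0 (lagging, φ = 90.0°)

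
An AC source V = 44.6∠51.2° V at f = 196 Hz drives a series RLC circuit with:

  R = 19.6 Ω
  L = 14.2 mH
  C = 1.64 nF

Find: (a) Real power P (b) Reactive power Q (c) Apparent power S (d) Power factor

Step 1 — Angular frequency: ω = 2π·f = 2π·196 = 1232 rad/s.
Step 2 — Component impedances:
  R: Z = R = 19.6 Ω
  L: Z = jωL = j·1232·0.0142 = 0 + j17.49 Ω
  C: Z = 1/(jωC) = -j/(ω·C) = 0 - j4.951e+05 Ω
Step 3 — Series combination: Z_total = R + L + C = 19.6 - j4.951e+05 Ω = 4.951e+05∠-90.0° Ω.
Step 4 — Source phasor: V = 44.6∠51.2° V = 27.95 + j34.76 V.
Step 5 — Current: I = V / Z = -7.02e-05 + j5.645e-05 A = 9.008e-05∠141.2° A.
Step 6 — Complex power: S = V·I* = 1.59e-07 - j0.004018 VA.
Step 7 — Real power: P = Re(S) = 1.59e-07 W.
Step 8 — Reactive power: Q = Im(S) = -0.004018 VAR.
Step 9 — Apparent power: |S| = 0.004018 VA.
Step 10 — Power factor: PF = P/|S| = 3.959e-05 (leading).

(a) P = 1.59e-07 W  (b) Q = -0.004018 VAR  (c) S = 0.004018 VA  (d) PF = 3.959e-05 (leading)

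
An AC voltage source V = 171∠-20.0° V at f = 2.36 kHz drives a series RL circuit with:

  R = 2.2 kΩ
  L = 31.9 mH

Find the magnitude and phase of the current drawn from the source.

Step 1 — Angular frequency: ω = 2π·f = 2π·2360 = 1.483e+04 rad/s.
Step 2 — Component impedances:
  R: Z = R = 2200 Ω
  L: Z = jωL = j·1.483e+04·0.0319 = 0 + j473 Ω
Step 3 — Series combination: Z_total = R + L = 2200 + j473 Ω = 2250∠12.1° Ω.
Step 4 — Source phasor: V = 171∠-20.0° V = 160.7 - j58.49 V.
Step 5 — Ohm's law: I = V / Z_total = (160.7 - j58.49) / (2200 + j473) = 0.06435 - j0.04042 A.
Step 6 — Convert to polar: |I| = 0.07599 A, ∠I = -32.1°.

I = 0.07599∠-32.1° A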